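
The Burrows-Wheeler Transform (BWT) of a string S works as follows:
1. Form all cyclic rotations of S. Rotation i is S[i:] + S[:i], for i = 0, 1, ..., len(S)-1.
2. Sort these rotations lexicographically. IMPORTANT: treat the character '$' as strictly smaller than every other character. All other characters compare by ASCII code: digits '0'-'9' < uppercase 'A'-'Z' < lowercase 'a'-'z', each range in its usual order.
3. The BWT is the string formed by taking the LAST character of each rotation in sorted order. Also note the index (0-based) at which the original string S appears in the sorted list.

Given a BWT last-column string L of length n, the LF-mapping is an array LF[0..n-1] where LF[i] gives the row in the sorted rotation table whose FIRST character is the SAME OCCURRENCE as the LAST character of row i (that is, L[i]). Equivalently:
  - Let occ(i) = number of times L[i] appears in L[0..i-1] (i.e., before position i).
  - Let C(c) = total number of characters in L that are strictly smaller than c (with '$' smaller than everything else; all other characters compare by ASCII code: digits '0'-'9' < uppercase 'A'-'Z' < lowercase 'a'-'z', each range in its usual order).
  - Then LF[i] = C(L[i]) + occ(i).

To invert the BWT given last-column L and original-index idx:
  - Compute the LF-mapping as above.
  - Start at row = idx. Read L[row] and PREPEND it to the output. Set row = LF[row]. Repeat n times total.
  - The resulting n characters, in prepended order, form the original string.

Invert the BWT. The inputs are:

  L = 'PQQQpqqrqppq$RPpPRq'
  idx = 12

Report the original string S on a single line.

Answer: pqRqrRqQPqQPqpppQP$

Derivation:
LF mapping: 1 4 5 6 9 13 14 18 15 10 11 16 0 7 2 12 3 8 17
Walk LF starting at row 12, prepending L[row]:
  step 1: row=12, L[12]='$', prepend. Next row=LF[12]=0
  step 2: row=0, L[0]='P', prepend. Next row=LF[0]=1
  step 3: row=1, L[1]='Q', prepend. Next row=LF[1]=4
  step 4: row=4, L[4]='p', prepend. Next row=LF[4]=9
  step 5: row=9, L[9]='p', prepend. Next row=LF[9]=10
  step 6: row=10, L[10]='p', prepend. Next row=LF[10]=11
  step 7: row=11, L[11]='q', prepend. Next row=LF[11]=16
  step 8: row=16, L[16]='P', prepend. Next row=LF[16]=3
  step 9: row=3, L[3]='Q', prepend. Next row=LF[3]=6
  step 10: row=6, L[6]='q', prepend. Next row=LF[6]=14
  step 11: row=14, L[14]='P', prepend. Next row=LF[14]=2
  step 12: row=2, L[2]='Q', prepend. Next row=LF[2]=5
  step 13: row=5, L[5]='q', prepend. Next row=LF[5]=13
  step 14: row=13, L[13]='R', prepend. Next row=LF[13]=7
  step 15: row=7, L[7]='r', prepend. Next row=LF[7]=18
  step 16: row=18, L[18]='q', prepend. Next row=LF[18]=17
  step 17: row=17, L[17]='R', prepend. Next row=LF[17]=8
  step 18: row=8, L[8]='q', prepend. Next row=LF[8]=15
  step 19: row=15, L[15]='p', prepend. Next row=LF[15]=12
Reversed output: pqRqrRqQPqQPqpppQP$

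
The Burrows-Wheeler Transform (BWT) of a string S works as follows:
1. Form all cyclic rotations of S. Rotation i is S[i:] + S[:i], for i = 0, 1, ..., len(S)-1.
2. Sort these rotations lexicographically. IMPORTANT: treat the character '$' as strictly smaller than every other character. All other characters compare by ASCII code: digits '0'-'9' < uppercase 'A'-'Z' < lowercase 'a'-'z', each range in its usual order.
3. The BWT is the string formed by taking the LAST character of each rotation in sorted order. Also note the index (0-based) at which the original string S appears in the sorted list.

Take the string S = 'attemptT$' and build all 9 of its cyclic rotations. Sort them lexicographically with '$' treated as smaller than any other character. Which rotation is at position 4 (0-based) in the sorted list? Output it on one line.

Answer: mptT$atte

Derivation:
All 9 rotations (rotation i = S[i:]+S[:i]):
  rot[0] = attemptT$
  rot[1] = ttemptT$a
  rot[2] = temptT$at
  rot[3] = emptT$att
  rot[4] = mptT$atte
  rot[5] = ptT$attem
  rot[6] = tT$attemp
  rot[7] = T$attempt
  rot[8] = $attemptT
Sorted (with $ < everything):
  sorted[0] = $attemptT
  sorted[1] = T$attempt
  sorted[2] = attemptT$
  sorted[3] = emptT$att
  sorted[4] = mptT$atte
  sorted[5] = ptT$attem
  sorted[6] = tT$attemp
  sorted[7] = temptT$at
  sorted[8] = ttemptT$a
sorted[4] = mptT$atte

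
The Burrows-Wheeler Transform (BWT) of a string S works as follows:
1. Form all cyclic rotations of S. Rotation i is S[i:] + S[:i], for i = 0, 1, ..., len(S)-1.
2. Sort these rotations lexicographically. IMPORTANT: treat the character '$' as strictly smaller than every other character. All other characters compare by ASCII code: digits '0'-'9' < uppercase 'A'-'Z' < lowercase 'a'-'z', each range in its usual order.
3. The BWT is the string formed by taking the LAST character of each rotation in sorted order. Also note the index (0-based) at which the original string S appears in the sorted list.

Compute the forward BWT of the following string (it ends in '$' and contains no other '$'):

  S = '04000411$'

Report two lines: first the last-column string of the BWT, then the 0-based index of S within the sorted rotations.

Answer: 140$01400
3

Derivation:
All 9 rotations (rotation i = S[i:]+S[:i]):
  rot[0] = 04000411$
  rot[1] = 4000411$0
  rot[2] = 000411$04
  rot[3] = 00411$040
  rot[4] = 0411$0400
  rot[5] = 411$04000
  rot[6] = 11$040004
  rot[7] = 1$0400041
  rot[8] = $04000411
Sorted (with $ < everything):
  sorted[0] = $04000411  (last char: '1')
  sorted[1] = 000411$04  (last char: '4')
  sorted[2] = 00411$040  (last char: '0')
  sorted[3] = 04000411$  (last char: '$')
  sorted[4] = 0411$0400  (last char: '0')
  sorted[5] = 1$0400041  (last char: '1')
  sorted[6] = 11$040004  (last char: '4')
  sorted[7] = 4000411$0  (last char: '0')
  sorted[8] = 411$04000  (last char: '0')
Last column: 140$01400
Original string S is at sorted index 3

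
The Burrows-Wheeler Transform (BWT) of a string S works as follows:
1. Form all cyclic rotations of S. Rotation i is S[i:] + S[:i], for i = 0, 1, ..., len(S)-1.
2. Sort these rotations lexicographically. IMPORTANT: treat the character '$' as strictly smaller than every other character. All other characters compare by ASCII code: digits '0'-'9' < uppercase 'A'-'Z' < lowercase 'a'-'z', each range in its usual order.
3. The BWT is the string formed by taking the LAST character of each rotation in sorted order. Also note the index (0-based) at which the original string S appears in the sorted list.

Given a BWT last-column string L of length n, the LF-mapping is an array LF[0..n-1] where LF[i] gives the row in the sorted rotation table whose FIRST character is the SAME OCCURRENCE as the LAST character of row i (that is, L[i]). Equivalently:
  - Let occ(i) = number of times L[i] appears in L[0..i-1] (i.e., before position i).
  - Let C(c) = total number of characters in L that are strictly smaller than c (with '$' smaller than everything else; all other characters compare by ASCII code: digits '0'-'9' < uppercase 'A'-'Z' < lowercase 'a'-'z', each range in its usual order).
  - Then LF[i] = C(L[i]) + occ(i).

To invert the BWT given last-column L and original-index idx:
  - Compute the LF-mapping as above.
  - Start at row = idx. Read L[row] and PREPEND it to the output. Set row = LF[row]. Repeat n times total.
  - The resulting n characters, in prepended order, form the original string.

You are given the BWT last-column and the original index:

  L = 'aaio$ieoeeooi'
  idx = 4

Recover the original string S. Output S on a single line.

Answer: eioooieoeiaa$

Derivation:
LF mapping: 1 2 6 9 0 7 3 10 4 5 11 12 8
Walk LF starting at row 4, prepending L[row]:
  step 1: row=4, L[4]='$', prepend. Next row=LF[4]=0
  step 2: row=0, L[0]='a', prepend. Next row=LF[0]=1
  step 3: row=1, L[1]='a', prepend. Next row=LF[1]=2
  step 4: row=2, L[2]='i', prepend. Next row=LF[2]=6
  step 5: row=6, L[6]='e', prepend. Next row=LF[6]=3
  step 6: row=3, L[3]='o', prepend. Next row=LF[3]=9
  step 7: row=9, L[9]='e', prepend. Next row=LF[9]=5
  step 8: row=5, L[5]='i', prepend. Next row=LF[5]=7
  step 9: row=7, L[7]='o', prepend. Next row=LF[7]=10
  step 10: row=10, L[10]='o', prepend. Next row=LF[10]=11
  step 11: row=11, L[11]='o', prepend. Next row=LF[11]=12
  step 12: row=12, L[12]='i', prepend. Next row=LF[12]=8
  step 13: row=8, L[8]='e', prepend. Next row=LF[8]=4
Reversed output: eioooieoeiaa$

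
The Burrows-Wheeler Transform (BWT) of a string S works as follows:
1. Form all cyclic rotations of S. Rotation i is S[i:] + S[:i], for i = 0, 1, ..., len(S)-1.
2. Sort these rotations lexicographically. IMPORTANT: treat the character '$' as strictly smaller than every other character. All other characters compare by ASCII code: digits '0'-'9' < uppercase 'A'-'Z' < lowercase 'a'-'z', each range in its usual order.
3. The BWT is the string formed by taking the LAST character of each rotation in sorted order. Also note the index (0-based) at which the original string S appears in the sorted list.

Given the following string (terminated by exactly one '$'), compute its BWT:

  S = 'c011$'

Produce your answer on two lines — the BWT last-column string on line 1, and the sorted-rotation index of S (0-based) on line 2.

All 5 rotations (rotation i = S[i:]+S[:i]):
  rot[0] = c011$
  rot[1] = 011$c
  rot[2] = 11$c0
  rot[3] = 1$c01
  rot[4] = $c011
Sorted (with $ < everything):
  sorted[0] = $c011  (last char: '1')
  sorted[1] = 011$c  (last char: 'c')
  sorted[2] = 1$c01  (last char: '1')
  sorted[3] = 11$c0  (last char: '0')
  sorted[4] = c011$  (last char: '$')
Last column: 1c10$
Original string S is at sorted index 4

Answer: 1c10$
4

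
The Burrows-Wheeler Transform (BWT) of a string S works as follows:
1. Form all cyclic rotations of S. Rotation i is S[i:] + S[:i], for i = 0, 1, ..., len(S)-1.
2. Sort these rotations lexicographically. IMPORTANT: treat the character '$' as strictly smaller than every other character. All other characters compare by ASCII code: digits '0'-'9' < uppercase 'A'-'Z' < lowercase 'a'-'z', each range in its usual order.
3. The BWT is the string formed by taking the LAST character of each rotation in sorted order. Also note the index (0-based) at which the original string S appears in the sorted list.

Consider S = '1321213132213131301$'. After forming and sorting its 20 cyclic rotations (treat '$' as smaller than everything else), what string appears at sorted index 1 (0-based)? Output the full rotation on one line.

Answer: 01$13212131322131313

Derivation:
All 20 rotations (rotation i = S[i:]+S[:i]):
  rot[0] = 1321213132213131301$
  rot[1] = 321213132213131301$1
  rot[2] = 21213132213131301$13
  rot[3] = 1213132213131301$132
  rot[4] = 213132213131301$1321
  rot[5] = 13132213131301$13212
  rot[6] = 3132213131301$132121
  rot[7] = 132213131301$1321213
  rot[8] = 32213131301$13212131
  rot[9] = 2213131301$132121313
  rot[10] = 213131301$1321213132
  rot[11] = 13131301$13212131322
  rot[12] = 3131301$132121313221
  rot[13] = 131301$1321213132213
  rot[14] = 31301$13212131322131
  rot[15] = 1301$132121313221313
  rot[16] = 301$1321213132213131
  rot[17] = 01$13212131322131313
  rot[18] = 1$132121313221313130
  rot[19] = $1321213132213131301
Sorted (with $ < everything):
  sorted[0] = $1321213132213131301
  sorted[1] = 01$13212131322131313
  sorted[2] = 1$132121313221313130
  sorted[3] = 1213132213131301$132
  sorted[4] = 1301$132121313221313
  sorted[5] = 131301$1321213132213
  sorted[6] = 13131301$13212131322
  sorted[7] = 13132213131301$13212
  sorted[8] = 1321213132213131301$
  sorted[9] = 132213131301$1321213
  sorted[10] = 21213132213131301$13
  sorted[11] = 213131301$1321213132
  sorted[12] = 213132213131301$1321
  sorted[13] = 2213131301$132121313
  sorted[14] = 301$1321213132213131
  sorted[15] = 31301$13212131322131
  sorted[16] = 3131301$132121313221
  sorted[17] = 3132213131301$132121
  sorted[18] = 321213132213131301$1
  sorted[19] = 32213131301$13212131
sorted[1] = 01$13212131322131313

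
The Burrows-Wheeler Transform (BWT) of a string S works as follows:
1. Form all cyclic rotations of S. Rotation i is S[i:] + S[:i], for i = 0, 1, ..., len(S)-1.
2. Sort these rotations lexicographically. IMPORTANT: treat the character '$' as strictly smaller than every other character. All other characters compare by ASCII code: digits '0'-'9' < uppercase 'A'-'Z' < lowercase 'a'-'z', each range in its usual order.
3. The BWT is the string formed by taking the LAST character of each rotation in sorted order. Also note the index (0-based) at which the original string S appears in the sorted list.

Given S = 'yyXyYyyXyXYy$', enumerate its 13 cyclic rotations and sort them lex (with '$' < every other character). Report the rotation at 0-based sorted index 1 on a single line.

All 13 rotations (rotation i = S[i:]+S[:i]):
  rot[0] = yyXyYyyXyXYy$
  rot[1] = yXyYyyXyXYy$y
  rot[2] = XyYyyXyXYy$yy
  rot[3] = yYyyXyXYy$yyX
  rot[4] = YyyXyXYy$yyXy
  rot[5] = yyXyXYy$yyXyY
  rot[6] = yXyXYy$yyXyYy
  rot[7] = XyXYy$yyXyYyy
  rot[8] = yXYy$yyXyYyyX
  rot[9] = XYy$yyXyYyyXy
  rot[10] = Yy$yyXyYyyXyX
  rot[11] = y$yyXyYyyXyXY
  rot[12] = $yyXyYyyXyXYy
Sorted (with $ < everything):
  sorted[0] = $yyXyYyyXyXYy
  sorted[1] = XYy$yyXyYyyXy
  sorted[2] = XyXYy$yyXyYyy
  sorted[3] = XyYyyXyXYy$yy
  sorted[4] = Yy$yyXyYyyXyX
  sorted[5] = YyyXyXYy$yyXy
  sorted[6] = y$yyXyYyyXyXY
  sorted[7] = yXYy$yyXyYyyX
  sorted[8] = yXyXYy$yyXyYy
  sorted[9] = yXyYyyXyXYy$y
  sorted[10] = yYyyXyXYy$yyX
  sorted[11] = yyXyXYy$yyXyY
  sorted[12] = yyXyYyyXyXYy$
sorted[1] = XYy$yyXyYyyXy

Answer: XYy$yyXyYyyXy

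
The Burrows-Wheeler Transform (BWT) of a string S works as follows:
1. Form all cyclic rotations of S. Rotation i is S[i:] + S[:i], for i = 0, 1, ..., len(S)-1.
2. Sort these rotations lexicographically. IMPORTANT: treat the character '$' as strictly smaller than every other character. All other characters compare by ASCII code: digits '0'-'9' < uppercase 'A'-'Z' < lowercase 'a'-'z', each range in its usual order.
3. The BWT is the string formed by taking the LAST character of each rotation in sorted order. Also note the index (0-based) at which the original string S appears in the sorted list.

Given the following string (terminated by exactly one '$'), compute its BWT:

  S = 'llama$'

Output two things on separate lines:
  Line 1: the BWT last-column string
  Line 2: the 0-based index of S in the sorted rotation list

Answer: amll$a
4

Derivation:
All 6 rotations (rotation i = S[i:]+S[:i]):
  rot[0] = llama$
  rot[1] = lama$l
  rot[2] = ama$ll
  rot[3] = ma$lla
  rot[4] = a$llam
  rot[5] = $llama
Sorted (with $ < everything):
  sorted[0] = $llama  (last char: 'a')
  sorted[1] = a$llam  (last char: 'm')
  sorted[2] = ama$ll  (last char: 'l')
  sorted[3] = lama$l  (last char: 'l')
  sorted[4] = llama$  (last char: '$')
  sorted[5] = ma$lla  (last char: 'a')
Last column: amll$a
Original string S is at sorted index 4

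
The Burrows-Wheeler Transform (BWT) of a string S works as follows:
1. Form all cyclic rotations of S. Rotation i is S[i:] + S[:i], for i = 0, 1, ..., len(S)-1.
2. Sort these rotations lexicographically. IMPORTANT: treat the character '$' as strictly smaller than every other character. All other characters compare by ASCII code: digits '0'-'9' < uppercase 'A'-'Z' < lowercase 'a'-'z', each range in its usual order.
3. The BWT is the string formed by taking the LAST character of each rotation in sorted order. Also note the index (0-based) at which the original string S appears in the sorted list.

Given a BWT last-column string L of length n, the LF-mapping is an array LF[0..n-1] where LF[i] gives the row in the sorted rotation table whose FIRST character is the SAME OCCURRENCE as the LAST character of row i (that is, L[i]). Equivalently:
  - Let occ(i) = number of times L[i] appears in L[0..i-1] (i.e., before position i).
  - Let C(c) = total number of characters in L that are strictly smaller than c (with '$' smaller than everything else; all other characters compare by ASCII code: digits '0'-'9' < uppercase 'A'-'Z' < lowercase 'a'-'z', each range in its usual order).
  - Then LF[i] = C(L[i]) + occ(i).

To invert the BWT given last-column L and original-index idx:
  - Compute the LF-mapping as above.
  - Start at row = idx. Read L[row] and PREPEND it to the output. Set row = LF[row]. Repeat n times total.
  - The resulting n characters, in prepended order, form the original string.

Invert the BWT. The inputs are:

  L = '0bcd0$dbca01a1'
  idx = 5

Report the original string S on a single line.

Answer: 1dabad0c01cb0$

Derivation:
LF mapping: 1 8 10 12 2 0 13 9 11 6 3 4 7 5
Walk LF starting at row 5, prepending L[row]:
  step 1: row=5, L[5]='$', prepend. Next row=LF[5]=0
  step 2: row=0, L[0]='0', prepend. Next row=LF[0]=1
  step 3: row=1, L[1]='b', prepend. Next row=LF[1]=8
  step 4: row=8, L[8]='c', prepend. Next row=LF[8]=11
  step 5: row=11, L[11]='1', prepend. Next row=LF[11]=4
  step 6: row=4, L[4]='0', prepend. Next row=LF[4]=2
  step 7: row=2, L[2]='c', prepend. Next row=LF[2]=10
  step 8: row=10, L[10]='0', prepend. Next row=LF[10]=3
  step 9: row=3, L[3]='d', prepend. Next row=LF[3]=12
  step 10: row=12, L[12]='a', prepend. Next row=LF[12]=7
  step 11: row=7, L[7]='b', prepend. Next row=LF[7]=9
  step 12: row=9, L[9]='a', prepend. Next row=LF[9]=6
  step 13: row=6, L[6]='d', prepend. Next row=LF[6]=13
  step 14: row=13, L[13]='1', prepend. Next row=LF[13]=5
Reversed output: 1dabad0c01cb0$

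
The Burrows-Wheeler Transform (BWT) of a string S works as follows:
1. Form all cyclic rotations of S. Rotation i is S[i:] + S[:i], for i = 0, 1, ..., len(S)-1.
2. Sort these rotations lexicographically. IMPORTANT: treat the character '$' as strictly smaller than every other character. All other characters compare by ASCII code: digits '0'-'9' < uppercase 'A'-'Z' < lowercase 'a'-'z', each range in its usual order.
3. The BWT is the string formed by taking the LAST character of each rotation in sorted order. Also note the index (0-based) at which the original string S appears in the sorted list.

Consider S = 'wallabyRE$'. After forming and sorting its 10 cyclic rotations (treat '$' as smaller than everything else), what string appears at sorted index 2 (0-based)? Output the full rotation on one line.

All 10 rotations (rotation i = S[i:]+S[:i]):
  rot[0] = wallabyRE$
  rot[1] = allabyRE$w
  rot[2] = llabyRE$wa
  rot[3] = labyRE$wal
  rot[4] = abyRE$wall
  rot[5] = byRE$walla
  rot[6] = yRE$wallab
  rot[7] = RE$wallaby
  rot[8] = E$wallabyR
  rot[9] = $wallabyRE
Sorted (with $ < everything):
  sorted[0] = $wallabyRE
  sorted[1] = E$wallabyR
  sorted[2] = RE$wallaby
  sorted[3] = abyRE$wall
  sorted[4] = allabyRE$w
  sorted[5] = byRE$walla
  sorted[6] = labyRE$wal
  sorted[7] = llabyRE$wa
  sorted[8] = wallabyRE$
  sorted[9] = yRE$wallab
sorted[2] = RE$wallaby

Answer: RE$wallaby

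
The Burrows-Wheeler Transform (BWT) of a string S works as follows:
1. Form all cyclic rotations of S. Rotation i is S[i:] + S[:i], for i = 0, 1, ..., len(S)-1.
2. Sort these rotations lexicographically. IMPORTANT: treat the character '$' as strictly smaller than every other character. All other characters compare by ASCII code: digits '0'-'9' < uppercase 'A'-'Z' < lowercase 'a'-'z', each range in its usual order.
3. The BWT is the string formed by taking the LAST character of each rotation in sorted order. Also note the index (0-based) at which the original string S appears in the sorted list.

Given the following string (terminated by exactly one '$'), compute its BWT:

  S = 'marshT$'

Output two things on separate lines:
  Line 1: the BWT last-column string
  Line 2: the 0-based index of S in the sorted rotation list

All 7 rotations (rotation i = S[i:]+S[:i]):
  rot[0] = marshT$
  rot[1] = arshT$m
  rot[2] = rshT$ma
  rot[3] = shT$mar
  rot[4] = hT$mars
  rot[5] = T$marsh
  rot[6] = $marshT
Sorted (with $ < everything):
  sorted[0] = $marshT  (last char: 'T')
  sorted[1] = T$marsh  (last char: 'h')
  sorted[2] = arshT$m  (last char: 'm')
  sorted[3] = hT$mars  (last char: 's')
  sorted[4] = marshT$  (last char: '$')
  sorted[5] = rshT$ma  (last char: 'a')
  sorted[6] = shT$mar  (last char: 'r')
Last column: Thms$ar
Original string S is at sorted index 4

Answer: Thms$ar
4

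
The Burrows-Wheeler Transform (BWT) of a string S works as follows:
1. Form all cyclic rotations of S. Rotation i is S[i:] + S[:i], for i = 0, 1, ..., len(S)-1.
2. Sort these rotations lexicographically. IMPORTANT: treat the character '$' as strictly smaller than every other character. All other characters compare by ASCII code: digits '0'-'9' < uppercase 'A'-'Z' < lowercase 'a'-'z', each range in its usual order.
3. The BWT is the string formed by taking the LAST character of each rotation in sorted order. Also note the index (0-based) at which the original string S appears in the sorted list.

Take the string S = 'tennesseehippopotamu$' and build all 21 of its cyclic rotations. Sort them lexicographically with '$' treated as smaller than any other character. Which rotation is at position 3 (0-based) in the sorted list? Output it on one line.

All 21 rotations (rotation i = S[i:]+S[:i]):
  rot[0] = tennesseehippopotamu$
  rot[1] = ennesseehippopotamu$t
  rot[2] = nnesseehippopotamu$te
  rot[3] = nesseehippopotamu$ten
  rot[4] = esseehippopotamu$tenn
  rot[5] = sseehippopotamu$tenne
  rot[6] = seehippopotamu$tennes
  rot[7] = eehippopotamu$tenness
  rot[8] = ehippopotamu$tennesse
  rot[9] = hippopotamu$tennessee
  rot[10] = ippopotamu$tennesseeh
  rot[11] = ppopotamu$tennesseehi
  rot[12] = popotamu$tennesseehip
  rot[13] = opotamu$tennesseehipp
  rot[14] = potamu$tennesseehippo
  rot[15] = otamu$tennesseehippop
  rot[16] = tamu$tennesseehippopo
  rot[17] = amu$tennesseehippopot
  rot[18] = mu$tennesseehippopota
  rot[19] = u$tennesseehippopotam
  rot[20] = $tennesseehippopotamu
Sorted (with $ < everything):
  sorted[0] = $tennesseehippopotamu
  sorted[1] = amu$tennesseehippopot
  sorted[2] = eehippopotamu$tenness
  sorted[3] = ehippopotamu$tennesse
  sorted[4] = ennesseehippopotamu$t
  sorted[5] = esseehippopotamu$tenn
  sorted[6] = hippopotamu$tennessee
  sorted[7] = ippopotamu$tennesseeh
  sorted[8] = mu$tennesseehippopota
  sorted[9] = nesseehippopotamu$ten
  sorted[10] = nnesseehippopotamu$te
  sorted[11] = opotamu$tennesseehipp
  sorted[12] = otamu$tennesseehippop
  sorted[13] = popotamu$tennesseehip
  sorted[14] = potamu$tennesseehippo
  sorted[15] = ppopotamu$tennesseehi
  sorted[16] = seehippopotamu$tennes
  sorted[17] = sseehippopotamu$tenne
  sorted[18] = tamu$tennesseehippopo
  sorted[19] = tennesseehippopotamu$
  sorted[20] = u$tennesseehippopotam
sorted[3] = ehippopotamu$tennesse

Answer: ehippopotamu$tennesse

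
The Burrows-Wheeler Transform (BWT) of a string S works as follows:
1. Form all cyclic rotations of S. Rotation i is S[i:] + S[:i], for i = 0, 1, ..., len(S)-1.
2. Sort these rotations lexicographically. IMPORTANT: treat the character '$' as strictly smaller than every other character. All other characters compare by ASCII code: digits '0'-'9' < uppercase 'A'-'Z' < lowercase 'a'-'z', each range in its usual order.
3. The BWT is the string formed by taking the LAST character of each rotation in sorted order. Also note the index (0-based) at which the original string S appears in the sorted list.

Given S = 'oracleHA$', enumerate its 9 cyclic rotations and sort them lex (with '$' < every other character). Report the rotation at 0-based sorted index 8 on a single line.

Answer: racleHA$o

Derivation:
All 9 rotations (rotation i = S[i:]+S[:i]):
  rot[0] = oracleHA$
  rot[1] = racleHA$o
  rot[2] = acleHA$or
  rot[3] = cleHA$ora
  rot[4] = leHA$orac
  rot[5] = eHA$oracl
  rot[6] = HA$oracle
  rot[7] = A$oracleH
  rot[8] = $oracleHA
Sorted (with $ < everything):
  sorted[0] = $oracleHA
  sorted[1] = A$oracleH
  sorted[2] = HA$oracle
  sorted[3] = acleHA$or
  sorted[4] = cleHA$ora
  sorted[5] = eHA$oracl
  sorted[6] = leHA$orac
  sorted[7] = oracleHA$
  sorted[8] = racleHA$o
sorted[8] = racleHA$o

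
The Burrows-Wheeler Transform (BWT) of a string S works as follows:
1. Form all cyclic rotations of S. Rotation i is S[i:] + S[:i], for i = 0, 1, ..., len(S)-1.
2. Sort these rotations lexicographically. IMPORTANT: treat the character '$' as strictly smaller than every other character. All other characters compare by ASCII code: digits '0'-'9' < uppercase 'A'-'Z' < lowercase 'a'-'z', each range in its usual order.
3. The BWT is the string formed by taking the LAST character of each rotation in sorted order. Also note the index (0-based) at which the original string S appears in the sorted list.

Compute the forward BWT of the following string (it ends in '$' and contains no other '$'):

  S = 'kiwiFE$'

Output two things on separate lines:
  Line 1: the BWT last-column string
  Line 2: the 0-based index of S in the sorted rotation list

All 7 rotations (rotation i = S[i:]+S[:i]):
  rot[0] = kiwiFE$
  rot[1] = iwiFE$k
  rot[2] = wiFE$ki
  rot[3] = iFE$kiw
  rot[4] = FE$kiwi
  rot[5] = E$kiwiF
  rot[6] = $kiwiFE
Sorted (with $ < everything):
  sorted[0] = $kiwiFE  (last char: 'E')
  sorted[1] = E$kiwiF  (last char: 'F')
  sorted[2] = FE$kiwi  (last char: 'i')
  sorted[3] = iFE$kiw  (last char: 'w')
  sorted[4] = iwiFE$k  (last char: 'k')
  sorted[5] = kiwiFE$  (last char: '$')
  sorted[6] = wiFE$ki  (last char: 'i')
Last column: EFiwk$i
Original string S is at sorted index 5

Answer: EFiwk$i
5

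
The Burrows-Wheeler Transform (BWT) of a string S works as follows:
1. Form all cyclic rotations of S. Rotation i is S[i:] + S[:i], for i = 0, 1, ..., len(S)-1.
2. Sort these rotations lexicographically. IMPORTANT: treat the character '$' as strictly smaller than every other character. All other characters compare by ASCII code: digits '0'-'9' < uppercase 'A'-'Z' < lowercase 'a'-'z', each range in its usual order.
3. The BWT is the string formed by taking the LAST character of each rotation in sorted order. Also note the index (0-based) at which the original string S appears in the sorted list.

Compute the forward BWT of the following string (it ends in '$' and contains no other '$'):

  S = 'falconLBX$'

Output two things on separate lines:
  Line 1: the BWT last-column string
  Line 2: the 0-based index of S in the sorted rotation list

All 10 rotations (rotation i = S[i:]+S[:i]):
  rot[0] = falconLBX$
  rot[1] = alconLBX$f
  rot[2] = lconLBX$fa
  rot[3] = conLBX$fal
  rot[4] = onLBX$falc
  rot[5] = nLBX$falco
  rot[6] = LBX$falcon
  rot[7] = BX$falconL
  rot[8] = X$falconLB
  rot[9] = $falconLBX
Sorted (with $ < everything):
  sorted[0] = $falconLBX  (last char: 'X')
  sorted[1] = BX$falconL  (last char: 'L')
  sorted[2] = LBX$falcon  (last char: 'n')
  sorted[3] = X$falconLB  (last char: 'B')
  sorted[4] = alconLBX$f  (last char: 'f')
  sorted[5] = conLBX$fal  (last char: 'l')
  sorted[6] = falconLBX$  (last char: '$')
  sorted[7] = lconLBX$fa  (last char: 'a')
  sorted[8] = nLBX$falco  (last char: 'o')
  sorted[9] = onLBX$falc  (last char: 'c')
Last column: XLnBfl$aoc
Original string S is at sorted index 6

Answer: XLnBfl$aoc
6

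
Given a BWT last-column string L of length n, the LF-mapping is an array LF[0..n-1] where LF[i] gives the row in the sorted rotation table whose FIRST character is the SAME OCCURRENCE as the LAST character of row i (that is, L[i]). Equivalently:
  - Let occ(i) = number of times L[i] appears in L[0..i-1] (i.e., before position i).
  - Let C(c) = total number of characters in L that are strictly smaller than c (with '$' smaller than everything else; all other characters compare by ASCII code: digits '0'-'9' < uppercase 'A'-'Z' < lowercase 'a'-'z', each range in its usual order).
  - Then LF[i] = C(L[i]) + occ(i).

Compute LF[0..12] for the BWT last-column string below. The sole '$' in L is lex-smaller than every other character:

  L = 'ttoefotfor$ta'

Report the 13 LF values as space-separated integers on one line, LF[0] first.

Char counts: '$':1, 'a':1, 'e':1, 'f':2, 'o':3, 'r':1, 't':4
C (first-col start): C('$')=0, C('a')=1, C('e')=2, C('f')=3, C('o')=5, C('r')=8, C('t')=9
L[0]='t': occ=0, LF[0]=C('t')+0=9+0=9
L[1]='t': occ=1, LF[1]=C('t')+1=9+1=10
L[2]='o': occ=0, LF[2]=C('o')+0=5+0=5
L[3]='e': occ=0, LF[3]=C('e')+0=2+0=2
L[4]='f': occ=0, LF[4]=C('f')+0=3+0=3
L[5]='o': occ=1, LF[5]=C('o')+1=5+1=6
L[6]='t': occ=2, LF[6]=C('t')+2=9+2=11
L[7]='f': occ=1, LF[7]=C('f')+1=3+1=4
L[8]='o': occ=2, LF[8]=C('o')+2=5+2=7
L[9]='r': occ=0, LF[9]=C('r')+0=8+0=8
L[10]='$': occ=0, LF[10]=C('$')+0=0+0=0
L[11]='t': occ=3, LF[11]=C('t')+3=9+3=12
L[12]='a': occ=0, LF[12]=C('a')+0=1+0=1

Answer: 9 10 5 2 3 6 11 4 7 8 0 12 1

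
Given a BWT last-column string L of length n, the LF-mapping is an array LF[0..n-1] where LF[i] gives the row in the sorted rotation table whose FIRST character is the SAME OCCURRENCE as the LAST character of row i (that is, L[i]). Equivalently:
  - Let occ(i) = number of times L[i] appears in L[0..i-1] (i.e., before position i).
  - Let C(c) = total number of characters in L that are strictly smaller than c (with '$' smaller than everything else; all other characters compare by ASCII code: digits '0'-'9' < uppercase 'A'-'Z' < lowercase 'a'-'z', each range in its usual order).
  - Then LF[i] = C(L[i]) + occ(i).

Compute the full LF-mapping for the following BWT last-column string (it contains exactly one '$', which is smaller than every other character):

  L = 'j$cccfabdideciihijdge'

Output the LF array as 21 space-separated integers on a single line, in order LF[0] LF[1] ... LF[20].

Char counts: '$':1, 'a':1, 'b':1, 'c':4, 'd':3, 'e':2, 'f':1, 'g':1, 'h':1, 'i':4, 'j':2
C (first-col start): C('$')=0, C('a')=1, C('b')=2, C('c')=3, C('d')=7, C('e')=10, C('f')=12, C('g')=13, C('h')=14, C('i')=15, C('j')=19
L[0]='j': occ=0, LF[0]=C('j')+0=19+0=19
L[1]='$': occ=0, LF[1]=C('$')+0=0+0=0
L[2]='c': occ=0, LF[2]=C('c')+0=3+0=3
L[3]='c': occ=1, LF[3]=C('c')+1=3+1=4
L[4]='c': occ=2, LF[4]=C('c')+2=3+2=5
L[5]='f': occ=0, LF[5]=C('f')+0=12+0=12
L[6]='a': occ=0, LF[6]=C('a')+0=1+0=1
L[7]='b': occ=0, LF[7]=C('b')+0=2+0=2
L[8]='d': occ=0, LF[8]=C('d')+0=7+0=7
L[9]='i': occ=0, LF[9]=C('i')+0=15+0=15
L[10]='d': occ=1, LF[10]=C('d')+1=7+1=8
L[11]='e': occ=0, LF[11]=C('e')+0=10+0=10
L[12]='c': occ=3, LF[12]=C('c')+3=3+3=6
L[13]='i': occ=1, LF[13]=C('i')+1=15+1=16
L[14]='i': occ=2, LF[14]=C('i')+2=15+2=17
L[15]='h': occ=0, LF[15]=C('h')+0=14+0=14
L[16]='i': occ=3, LF[16]=C('i')+3=15+3=18
L[17]='j': occ=1, LF[17]=C('j')+1=19+1=20
L[18]='d': occ=2, LF[18]=C('d')+2=7+2=9
L[19]='g': occ=0, LF[19]=C('g')+0=13+0=13
L[20]='e': occ=1, LF[20]=C('e')+1=10+1=11

Answer: 19 0 3 4 5 12 1 2 7 15 8 10 6 16 17 14 18 20 9 13 11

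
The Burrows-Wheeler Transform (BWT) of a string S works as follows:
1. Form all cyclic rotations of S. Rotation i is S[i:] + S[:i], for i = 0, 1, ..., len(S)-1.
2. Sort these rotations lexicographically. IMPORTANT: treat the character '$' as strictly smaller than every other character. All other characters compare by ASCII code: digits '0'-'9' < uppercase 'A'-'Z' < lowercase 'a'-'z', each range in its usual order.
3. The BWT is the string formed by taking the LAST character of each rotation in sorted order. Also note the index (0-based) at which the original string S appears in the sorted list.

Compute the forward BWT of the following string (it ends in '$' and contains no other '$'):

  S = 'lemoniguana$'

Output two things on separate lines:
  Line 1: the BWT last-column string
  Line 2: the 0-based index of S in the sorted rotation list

Answer: anulin$eaomg
6

Derivation:
All 12 rotations (rotation i = S[i:]+S[:i]):
  rot[0] = lemoniguana$
  rot[1] = emoniguana$l
  rot[2] = moniguana$le
  rot[3] = oniguana$lem
  rot[4] = niguana$lemo
  rot[5] = iguana$lemon
  rot[6] = guana$lemoni
  rot[7] = uana$lemonig
  rot[8] = ana$lemonigu
  rot[9] = na$lemonigua
  rot[10] = a$lemoniguan
  rot[11] = $lemoniguana
Sorted (with $ < everything):
  sorted[0] = $lemoniguana  (last char: 'a')
  sorted[1] = a$lemoniguan  (last char: 'n')
  sorted[2] = ana$lemonigu  (last char: 'u')
  sorted[3] = emoniguana$l  (last char: 'l')
  sorted[4] = guana$lemoni  (last char: 'i')
  sorted[5] = iguana$lemon  (last char: 'n')
  sorted[6] = lemoniguana$  (last char: '$')
  sorted[7] = moniguana$le  (last char: 'e')
  sorted[8] = na$lemonigua  (last char: 'a')
  sorted[9] = niguana$lemo  (last char: 'o')
  sorted[10] = oniguana$lem  (last char: 'm')
  sorted[11] = uana$lemonig  (last char: 'g')
Last column: anulin$eaomg
Original string S is at sorted index 6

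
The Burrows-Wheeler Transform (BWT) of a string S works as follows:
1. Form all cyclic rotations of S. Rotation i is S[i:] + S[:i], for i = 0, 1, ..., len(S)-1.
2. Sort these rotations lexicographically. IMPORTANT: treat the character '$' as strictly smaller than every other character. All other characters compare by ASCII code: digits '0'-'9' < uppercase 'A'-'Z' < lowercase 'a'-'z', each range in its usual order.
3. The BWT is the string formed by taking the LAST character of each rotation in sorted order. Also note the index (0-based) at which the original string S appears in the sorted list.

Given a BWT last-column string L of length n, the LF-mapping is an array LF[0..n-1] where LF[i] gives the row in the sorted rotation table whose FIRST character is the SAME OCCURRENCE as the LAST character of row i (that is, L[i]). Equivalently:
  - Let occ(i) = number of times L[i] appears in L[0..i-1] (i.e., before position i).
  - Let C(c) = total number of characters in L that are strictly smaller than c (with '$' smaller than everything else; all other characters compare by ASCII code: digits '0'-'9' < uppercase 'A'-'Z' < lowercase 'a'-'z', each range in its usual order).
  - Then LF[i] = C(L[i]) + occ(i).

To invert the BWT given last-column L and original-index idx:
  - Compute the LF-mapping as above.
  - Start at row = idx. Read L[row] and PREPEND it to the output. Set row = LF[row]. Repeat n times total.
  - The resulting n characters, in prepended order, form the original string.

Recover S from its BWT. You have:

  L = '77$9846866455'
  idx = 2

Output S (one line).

Answer: 485958674667$

Derivation:
LF mapping: 8 9 0 12 10 1 5 11 6 7 2 3 4
Walk LF starting at row 2, prepending L[row]:
  step 1: row=2, L[2]='$', prepend. Next row=LF[2]=0
  step 2: row=0, L[0]='7', prepend. Next row=LF[0]=8
  step 3: row=8, L[8]='6', prepend. Next row=LF[8]=6
  step 4: row=6, L[6]='6', prepend. Next row=LF[6]=5
  step 5: row=5, L[5]='4', prepend. Next row=LF[5]=1
  step 6: row=1, L[1]='7', prepend. Next row=LF[1]=9
  step 7: row=9, L[9]='6', prepend. Next row=LF[9]=7
  step 8: row=7, L[7]='8', prepend. Next row=LF[7]=11
  step 9: row=11, L[11]='5', prepend. Next row=LF[11]=3
  step 10: row=3, L[3]='9', prepend. Next row=LF[3]=12
  step 11: row=12, L[12]='5', prepend. Next row=LF[12]=4
  step 12: row=4, L[4]='8', prepend. Next row=LF[4]=10
  step 13: row=10, L[10]='4', prepend. Next row=LF[10]=2
Reversed output: 485958674667$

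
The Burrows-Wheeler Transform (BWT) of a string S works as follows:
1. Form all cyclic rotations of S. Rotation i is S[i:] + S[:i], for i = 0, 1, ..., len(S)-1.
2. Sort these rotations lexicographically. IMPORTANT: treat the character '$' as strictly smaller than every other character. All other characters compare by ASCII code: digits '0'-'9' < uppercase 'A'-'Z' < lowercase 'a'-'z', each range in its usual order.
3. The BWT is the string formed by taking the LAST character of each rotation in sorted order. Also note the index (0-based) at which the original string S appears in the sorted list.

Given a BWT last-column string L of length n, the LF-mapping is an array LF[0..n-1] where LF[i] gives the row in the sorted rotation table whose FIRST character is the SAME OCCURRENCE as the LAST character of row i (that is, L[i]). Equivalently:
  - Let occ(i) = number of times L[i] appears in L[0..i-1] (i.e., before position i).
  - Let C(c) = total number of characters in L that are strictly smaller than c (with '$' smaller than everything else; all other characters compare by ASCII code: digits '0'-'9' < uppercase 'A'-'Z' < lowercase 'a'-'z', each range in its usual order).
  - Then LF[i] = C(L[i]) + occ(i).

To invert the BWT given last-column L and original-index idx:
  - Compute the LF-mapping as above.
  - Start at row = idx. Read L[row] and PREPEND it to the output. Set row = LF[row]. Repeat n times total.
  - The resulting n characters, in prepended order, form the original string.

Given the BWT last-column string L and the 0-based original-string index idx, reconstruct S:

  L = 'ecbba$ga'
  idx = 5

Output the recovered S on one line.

LF mapping: 6 5 3 4 1 0 7 2
Walk LF starting at row 5, prepending L[row]:
  step 1: row=5, L[5]='$', prepend. Next row=LF[5]=0
  step 2: row=0, L[0]='e', prepend. Next row=LF[0]=6
  step 3: row=6, L[6]='g', prepend. Next row=LF[6]=7
  step 4: row=7, L[7]='a', prepend. Next row=LF[7]=2
  step 5: row=2, L[2]='b', prepend. Next row=LF[2]=3
  step 6: row=3, L[3]='b', prepend. Next row=LF[3]=4
  step 7: row=4, L[4]='a', prepend. Next row=LF[4]=1
  step 8: row=1, L[1]='c', prepend. Next row=LF[1]=5
Reversed output: cabbage$

Answer: cabbage$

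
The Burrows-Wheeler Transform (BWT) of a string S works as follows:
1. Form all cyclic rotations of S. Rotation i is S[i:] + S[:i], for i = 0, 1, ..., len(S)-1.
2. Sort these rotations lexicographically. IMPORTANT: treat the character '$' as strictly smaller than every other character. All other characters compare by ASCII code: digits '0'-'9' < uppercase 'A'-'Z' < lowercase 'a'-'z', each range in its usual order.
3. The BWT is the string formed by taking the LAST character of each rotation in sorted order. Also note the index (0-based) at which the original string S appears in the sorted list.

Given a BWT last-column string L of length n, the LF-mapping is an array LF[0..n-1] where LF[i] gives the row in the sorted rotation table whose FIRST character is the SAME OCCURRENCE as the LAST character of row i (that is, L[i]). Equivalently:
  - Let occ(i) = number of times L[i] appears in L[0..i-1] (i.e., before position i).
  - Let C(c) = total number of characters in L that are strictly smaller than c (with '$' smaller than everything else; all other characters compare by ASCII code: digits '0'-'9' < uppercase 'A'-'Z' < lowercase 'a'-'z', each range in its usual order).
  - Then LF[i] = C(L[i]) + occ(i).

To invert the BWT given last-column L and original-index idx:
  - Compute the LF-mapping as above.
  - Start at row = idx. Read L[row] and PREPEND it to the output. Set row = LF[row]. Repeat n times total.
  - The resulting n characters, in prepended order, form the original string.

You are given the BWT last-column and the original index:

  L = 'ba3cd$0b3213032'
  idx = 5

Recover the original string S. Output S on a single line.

LF mapping: 11 10 6 13 14 0 1 12 7 4 3 8 2 9 5
Walk LF starting at row 5, prepending L[row]:
  step 1: row=5, L[5]='$', prepend. Next row=LF[5]=0
  step 2: row=0, L[0]='b', prepend. Next row=LF[0]=11
  step 3: row=11, L[11]='3', prepend. Next row=LF[11]=8
  step 4: row=8, L[8]='3', prepend. Next row=LF[8]=7
  step 5: row=7, L[7]='b', prepend. Next row=LF[7]=12
  step 6: row=12, L[12]='0', prepend. Next row=LF[12]=2
  step 7: row=2, L[2]='3', prepend. Next row=LF[2]=6
  step 8: row=6, L[6]='0', prepend. Next row=LF[6]=1
  step 9: row=1, L[1]='a', prepend. Next row=LF[1]=10
  step 10: row=10, L[10]='1', prepend. Next row=LF[10]=3
  step 11: row=3, L[3]='c', prepend. Next row=LF[3]=13
  step 12: row=13, L[13]='3', prepend. Next row=LF[13]=9
  step 13: row=9, L[9]='2', prepend. Next row=LF[9]=4
  step 14: row=4, L[4]='d', prepend. Next row=LF[4]=14
  step 15: row=14, L[14]='2', prepend. Next row=LF[14]=5
Reversed output: 2d23c1a030b33b$

Answer: 2d23c1a030b33b$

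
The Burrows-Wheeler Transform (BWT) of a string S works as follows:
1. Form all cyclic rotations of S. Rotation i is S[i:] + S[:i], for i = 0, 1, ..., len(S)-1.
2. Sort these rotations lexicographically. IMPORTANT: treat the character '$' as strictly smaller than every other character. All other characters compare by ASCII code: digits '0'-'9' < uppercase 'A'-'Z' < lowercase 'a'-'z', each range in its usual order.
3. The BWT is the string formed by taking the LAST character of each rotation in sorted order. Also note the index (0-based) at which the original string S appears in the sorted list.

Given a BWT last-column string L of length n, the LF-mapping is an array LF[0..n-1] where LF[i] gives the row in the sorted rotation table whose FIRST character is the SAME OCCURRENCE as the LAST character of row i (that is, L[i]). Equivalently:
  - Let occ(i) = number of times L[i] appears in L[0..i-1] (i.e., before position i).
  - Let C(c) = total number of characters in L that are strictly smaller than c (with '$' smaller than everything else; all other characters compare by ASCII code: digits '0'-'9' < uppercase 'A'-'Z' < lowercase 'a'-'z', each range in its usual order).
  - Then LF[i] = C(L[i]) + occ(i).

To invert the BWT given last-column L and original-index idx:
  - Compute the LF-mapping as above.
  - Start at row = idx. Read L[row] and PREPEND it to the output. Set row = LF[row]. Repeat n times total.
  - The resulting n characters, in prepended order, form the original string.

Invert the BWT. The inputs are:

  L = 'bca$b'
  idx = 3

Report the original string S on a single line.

Answer: bcab$

Derivation:
LF mapping: 2 4 1 0 3
Walk LF starting at row 3, prepending L[row]:
  step 1: row=3, L[3]='$', prepend. Next row=LF[3]=0
  step 2: row=0, L[0]='b', prepend. Next row=LF[0]=2
  step 3: row=2, L[2]='a', prepend. Next row=LF[2]=1
  step 4: row=1, L[1]='c', prepend. Next row=LF[1]=4
  step 5: row=4, L[4]='b', prepend. Next row=LF[4]=3
Reversed output: bcab$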